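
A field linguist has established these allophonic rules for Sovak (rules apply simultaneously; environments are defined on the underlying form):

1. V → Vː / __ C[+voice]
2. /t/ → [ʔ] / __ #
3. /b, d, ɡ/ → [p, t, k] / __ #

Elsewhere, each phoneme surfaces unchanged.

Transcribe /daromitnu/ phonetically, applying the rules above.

[daːroːmitnu]

/d/ (word-initial): rule 3 targets it, but not word-finally → unchanged [d].
/a/ — between /d/ and /r/, before a voiced consonant — surfaces as [aː] (rule 1).
/r/ (between /a/ and /o/) is unaffected → [r].
Rule 1 applies to /o/ (between /r/ and /m/: before a voiced consonant) → [oː].
/m/ — not in any rule's target class → [m].
/i/ — between /m/ and /t/; rule 1 does not apply here → [i].
/t/ (between /i/ and /n/): rule 2 targets it, but not word-finally → unchanged [t].
/n/ — not in any rule's target class → [n].
/u/ (word-final) fails the environment for rule 1, so it stays [u].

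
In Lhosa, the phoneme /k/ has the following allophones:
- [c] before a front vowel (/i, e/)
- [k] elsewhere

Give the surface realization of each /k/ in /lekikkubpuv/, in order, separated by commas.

[c], [k], [k]

Occurrence 1 (position 3): before a front vowel → [c].
Occurrence 2 (position 5): no conditioning environment matches → elsewhere allophone [k].
Occurrence 3 (position 6): no conditioning environment matches → elsewhere allophone [k].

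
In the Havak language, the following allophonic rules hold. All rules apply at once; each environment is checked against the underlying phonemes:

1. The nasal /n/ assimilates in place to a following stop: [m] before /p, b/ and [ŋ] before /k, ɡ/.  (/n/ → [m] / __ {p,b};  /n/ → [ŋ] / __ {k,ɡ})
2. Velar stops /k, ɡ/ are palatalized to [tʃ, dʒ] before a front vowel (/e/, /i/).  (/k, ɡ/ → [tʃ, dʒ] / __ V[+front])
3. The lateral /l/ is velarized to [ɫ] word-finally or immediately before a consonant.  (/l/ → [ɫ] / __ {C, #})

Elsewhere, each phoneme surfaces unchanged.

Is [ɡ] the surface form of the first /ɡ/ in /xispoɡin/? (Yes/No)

No

/ɡ/ meets the environment for rule 2 (before a front vowel) → [dʒ].
The actual realization is [dʒ], not [ɡ].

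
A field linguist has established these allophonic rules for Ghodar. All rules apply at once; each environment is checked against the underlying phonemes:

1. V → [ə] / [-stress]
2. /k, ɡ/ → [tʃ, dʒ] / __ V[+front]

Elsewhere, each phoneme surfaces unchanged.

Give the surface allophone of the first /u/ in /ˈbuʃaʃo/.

[u]

/u/ — between /b/ and /ʃ/; rule 1 does not apply here → [u].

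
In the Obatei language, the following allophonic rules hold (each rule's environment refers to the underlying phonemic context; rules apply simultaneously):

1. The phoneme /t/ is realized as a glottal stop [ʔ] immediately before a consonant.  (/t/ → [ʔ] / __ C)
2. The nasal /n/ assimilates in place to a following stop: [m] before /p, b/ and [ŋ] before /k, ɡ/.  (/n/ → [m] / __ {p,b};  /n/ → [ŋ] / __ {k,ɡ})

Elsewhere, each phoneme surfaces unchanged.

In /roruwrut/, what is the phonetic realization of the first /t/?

[t]

/t/ (word-final) is in the target of rule 1 but the environment (immediately before a consonant) is not met → [t].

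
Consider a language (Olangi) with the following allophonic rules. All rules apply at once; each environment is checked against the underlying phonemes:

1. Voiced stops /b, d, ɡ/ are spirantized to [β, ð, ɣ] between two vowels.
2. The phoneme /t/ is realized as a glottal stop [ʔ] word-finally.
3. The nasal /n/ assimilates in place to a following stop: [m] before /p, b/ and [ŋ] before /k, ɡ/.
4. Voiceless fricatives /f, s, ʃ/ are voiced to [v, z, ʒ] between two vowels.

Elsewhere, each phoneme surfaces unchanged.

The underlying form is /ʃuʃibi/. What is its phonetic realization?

[ʃuʒiβi]

/ʃ/ (word-initial) fails the environment for rule 4, so it stays [ʃ].
/u/ (between /ʃ/ and /ʃ/) is unaffected → [u].
/ʃ/ (between /u/ and /i/) occurs between two vowels → [ʒ] by rule 4.
/i/ — not in any rule's target class → [i].
/b/ meets the environment for rule 1 (between two vowels) → [β].
/i/ (word-final) is unaffected → [i].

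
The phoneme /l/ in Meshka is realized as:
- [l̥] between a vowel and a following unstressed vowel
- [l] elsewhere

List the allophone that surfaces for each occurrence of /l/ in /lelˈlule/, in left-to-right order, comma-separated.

[l], [l], [l], [l̥]

Occurrence 1 (position 1): no conditioning environment matches → elsewhere allophone [l].
Occurrence 2 (position 3): no conditioning environment matches → elsewhere allophone [l].
Occurrence 3 (position 4): no conditioning environment matches → elsewhere allophone [l].
Occurrence 4 (position 6): between a vowel and a following unstressed vowel → [l̥].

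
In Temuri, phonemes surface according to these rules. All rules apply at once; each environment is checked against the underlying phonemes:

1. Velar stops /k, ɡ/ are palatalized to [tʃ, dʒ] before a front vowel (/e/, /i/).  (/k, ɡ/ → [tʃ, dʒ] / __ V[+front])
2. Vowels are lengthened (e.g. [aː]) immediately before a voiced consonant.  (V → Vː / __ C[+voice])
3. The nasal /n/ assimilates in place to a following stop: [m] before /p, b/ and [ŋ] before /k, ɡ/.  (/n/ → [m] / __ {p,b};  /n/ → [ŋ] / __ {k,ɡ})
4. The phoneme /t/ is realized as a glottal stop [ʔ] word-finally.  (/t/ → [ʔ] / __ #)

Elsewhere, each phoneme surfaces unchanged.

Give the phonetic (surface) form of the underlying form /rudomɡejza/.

/u/ meets the environment for rule 2 (before a voiced consonant) → [uː].
/o/ (between /d/ and /m/) occurs before a voiced consonant → [oː] by rule 2.
/ɡ/ (between /m/ and /e/) occurs before a front vowel → [dʒ] by rule 1.
/e/ meets the environment for rule 2 (before a voiced consonant) → [eː].
/a/ (word-final) is in the target of rule 2 but the environment (before a voiced consonant) is not met → [a].

[ruːdoːmdʒeːjza]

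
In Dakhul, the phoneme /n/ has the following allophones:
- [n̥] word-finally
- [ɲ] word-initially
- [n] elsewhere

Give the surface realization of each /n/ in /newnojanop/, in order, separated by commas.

Occurrence 1 (position 1): word-initially → [ɲ].
Occurrence 2 (position 4): no conditioning environment matches → elsewhere allophone [n].
Occurrence 3 (position 8): no conditioning environment matches → elsewhere allophone [n].

[ɲ], [n], [n]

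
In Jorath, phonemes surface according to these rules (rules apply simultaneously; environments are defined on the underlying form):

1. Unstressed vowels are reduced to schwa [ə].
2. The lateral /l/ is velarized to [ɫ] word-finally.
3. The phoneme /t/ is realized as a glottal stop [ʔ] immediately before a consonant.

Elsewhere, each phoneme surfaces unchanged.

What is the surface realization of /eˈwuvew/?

[əˈwuvəw]

/e/ meets the environment for rule 1 (in an unstressed syllable) → [ə].
/u/ (between /w/ and /v/) is in the target of rule 1 but the environment (in an unstressed syllable) is not met → [u].
/e/ meets the environment for rule 1 (in an unstressed syllable) → [ə].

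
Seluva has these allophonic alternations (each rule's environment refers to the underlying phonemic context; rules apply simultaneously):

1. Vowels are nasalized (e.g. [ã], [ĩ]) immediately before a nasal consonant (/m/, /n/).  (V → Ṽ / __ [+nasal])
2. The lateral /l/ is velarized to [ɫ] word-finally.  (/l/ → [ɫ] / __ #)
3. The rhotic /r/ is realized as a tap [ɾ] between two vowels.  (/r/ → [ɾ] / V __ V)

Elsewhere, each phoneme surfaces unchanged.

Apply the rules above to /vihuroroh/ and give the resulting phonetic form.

/v/ stays [v].
/i/ (between /v/ and /h/): rule 1 targets it, but not before a nasal consonant → unchanged [i].
/h/ — not in any rule's target class → [h].
/u/ — between /h/ and /r/; rule 1 does not apply here → [u].
Rule 3 applies to /r/ (between /u/ and /o/: between two vowels) → [ɾ].
/o/ (between /r/ and /r/) is in the target of rule 1 but the environment (before a nasal consonant) is not met → [o].
/r/ meets the environment for rule 3 (between two vowels) → [ɾ].
/o/ (between /r/ and /h/) is in the target of rule 1 but the environment (before a nasal consonant) is not met → [o].
/h/ stays [h].

[vihuɾoɾoh]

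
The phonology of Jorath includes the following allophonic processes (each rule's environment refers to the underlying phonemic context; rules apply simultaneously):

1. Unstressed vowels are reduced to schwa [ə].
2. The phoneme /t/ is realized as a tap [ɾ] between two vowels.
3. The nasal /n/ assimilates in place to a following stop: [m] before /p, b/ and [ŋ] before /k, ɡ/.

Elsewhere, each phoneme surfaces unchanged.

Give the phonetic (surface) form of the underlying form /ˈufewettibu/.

/u/ (word-initial) is in the target of rule 1 but the environment (in an unstressed syllable) is not met → [u].
/e/ — between /f/ and /w/, in an unstressed syllable — surfaces as [ə] (rule 1).
/e/ (between /w/ and /t/): in an unstressed syllable, so rule 1 applies → [ə].
/t/ (between /e/ and /t/) is in the target of rule 2 but the environment (between two vowels) is not met → [t].
/t/ (between /t/ and /i/) is in the target of rule 2 but the environment (between two vowels) is not met → [t].
/i/ (between /t/ and /b/) occurs in an unstressed syllable → [ə] by rule 1.
Rule 1 applies to /u/ (word-final: in an unstressed syllable) → [ə].

[ˈufəwəttəbə]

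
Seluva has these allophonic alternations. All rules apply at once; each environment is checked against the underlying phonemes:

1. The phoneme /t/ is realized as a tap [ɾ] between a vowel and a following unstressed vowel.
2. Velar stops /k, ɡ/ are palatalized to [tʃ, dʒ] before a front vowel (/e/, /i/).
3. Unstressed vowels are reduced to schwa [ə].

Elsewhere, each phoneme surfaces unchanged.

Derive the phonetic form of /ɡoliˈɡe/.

/ɡ/ — word-initial; rule 2 does not apply here → [ɡ].
/o/ (between /ɡ/ and /l/) occurs in an unstressed syllable → [ə] by rule 3.
Rule 3 applies to /i/ (between /l/ and /ɡ/: in an unstressed syllable) → [ə].
/ɡ/ (between /i/ and /e/) occurs before a front vowel → [dʒ] by rule 2.
/e/ — word-final; rule 3 does not apply here → [e].

[ɡələˈdʒe]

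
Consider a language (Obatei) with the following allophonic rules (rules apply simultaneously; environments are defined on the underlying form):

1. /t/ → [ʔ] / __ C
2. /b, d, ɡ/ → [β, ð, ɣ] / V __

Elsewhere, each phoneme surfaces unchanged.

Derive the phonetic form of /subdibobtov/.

[suβdiβoβtov]

/b/ meets the environment for rule 2 (immediately after a vowel) → [β].
/d/ (between /b/ and /i/) fails the environment for rule 2, so it stays [d].
Rule 2 applies to /b/ (between /i/ and /o/: immediately after a vowel) → [β].
Rule 2 applies to /b/ (between /o/ and /t/: immediately after a vowel) → [β].
/t/ (between /b/ and /o/): rule 1 targets it, but not immediately before a consonant → unchanged [t].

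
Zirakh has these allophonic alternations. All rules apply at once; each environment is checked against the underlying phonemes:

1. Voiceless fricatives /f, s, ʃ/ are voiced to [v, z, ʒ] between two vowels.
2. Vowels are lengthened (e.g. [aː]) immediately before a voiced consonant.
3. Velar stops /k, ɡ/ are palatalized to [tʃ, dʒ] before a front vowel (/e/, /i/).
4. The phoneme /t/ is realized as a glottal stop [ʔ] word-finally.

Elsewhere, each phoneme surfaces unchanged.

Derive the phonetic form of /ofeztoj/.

/o/ (word-initial) is in the target of rule 2 but the environment (before a voiced consonant) is not met → [o].
Rule 1 applies to /f/ (between /o/ and /e/: between two vowels) → [v].
Rule 2 applies to /e/ (between /f/ and /z/: before a voiced consonant) → [eː].
/z/ — not in any rule's target class → [z].
/t/ — between /z/ and /o/; rule 4 does not apply here → [t].
Rule 2 applies to /o/ (between /t/ and /j/: before a voiced consonant) → [oː].
/j/ (word-final): no rule targets it → [j].

[oveːztoːj]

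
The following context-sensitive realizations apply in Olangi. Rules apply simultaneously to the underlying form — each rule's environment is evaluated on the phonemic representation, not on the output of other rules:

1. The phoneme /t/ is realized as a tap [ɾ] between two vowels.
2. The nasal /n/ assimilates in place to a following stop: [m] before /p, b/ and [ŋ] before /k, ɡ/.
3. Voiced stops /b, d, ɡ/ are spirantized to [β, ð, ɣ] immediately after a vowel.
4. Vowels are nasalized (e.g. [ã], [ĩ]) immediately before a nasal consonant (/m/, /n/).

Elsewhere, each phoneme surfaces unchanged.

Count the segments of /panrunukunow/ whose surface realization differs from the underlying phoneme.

3

Segments that undergo a rule: /a/ → [ã] (rule 4); /u/ → [ũ] (rule 4); /u/ → [ũ] (rule 4).
All other segments surface unchanged.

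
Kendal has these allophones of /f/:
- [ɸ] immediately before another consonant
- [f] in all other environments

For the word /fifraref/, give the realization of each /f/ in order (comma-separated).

[f], [ɸ], [f]

Occurrence 1 (position 1): no conditioning environment matches → elsewhere allophone [f].
Occurrence 2 (position 3): immediately before another consonant → [ɸ].
Occurrence 3 (position 8): no conditioning environment matches → elsewhere allophone [f].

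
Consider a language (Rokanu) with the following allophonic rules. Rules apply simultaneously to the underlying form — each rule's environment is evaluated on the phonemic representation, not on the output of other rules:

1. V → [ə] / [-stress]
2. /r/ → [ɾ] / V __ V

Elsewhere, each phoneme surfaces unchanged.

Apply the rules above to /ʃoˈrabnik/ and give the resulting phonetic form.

/o/ (between /ʃ/ and /r/) occurs in an unstressed syllable → [ə] by rule 1.
/r/ meets the environment for rule 2 (between two vowels) → [ɾ].
/a/ (between /r/ and /b/) fails the environment for rule 1, so it stays [a].
/i/ — between /n/ and /k/, in an unstressed syllable — surfaces as [ə] (rule 1).

[ʃəˈɾabnək]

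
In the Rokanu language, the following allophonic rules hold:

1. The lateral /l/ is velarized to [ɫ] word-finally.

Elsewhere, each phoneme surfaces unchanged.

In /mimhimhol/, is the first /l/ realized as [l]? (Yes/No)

No

/l/ (word-final) occurs word-finally → [ɫ] by rule 1.
The actual realization is [ɫ], not [l].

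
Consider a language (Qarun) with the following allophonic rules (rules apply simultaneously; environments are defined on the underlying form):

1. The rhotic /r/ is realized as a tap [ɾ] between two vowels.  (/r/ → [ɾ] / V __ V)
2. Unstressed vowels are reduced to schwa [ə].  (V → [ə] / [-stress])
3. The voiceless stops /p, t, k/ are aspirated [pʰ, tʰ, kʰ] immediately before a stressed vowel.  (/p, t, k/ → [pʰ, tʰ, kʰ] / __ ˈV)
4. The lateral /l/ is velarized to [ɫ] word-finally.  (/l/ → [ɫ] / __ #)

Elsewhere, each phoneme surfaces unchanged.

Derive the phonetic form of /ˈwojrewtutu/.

/w/ stays [w].
/o/ (between /w/ and /j/) is in the target of rule 2 but the environment (in an unstressed syllable) is not met → [o].
/j/ (between /o/ and /r/): no rule targets it → [j].
/r/ (between /j/ and /e/): rule 1 targets it, but not between two vowels → unchanged [r].
/e/ meets the environment for rule 2 (in an unstressed syllable) → [ə].
/w/ (between /e/ and /t/) is unaffected → [w].
/t/ (between /w/ and /u/) fails the environment for rule 3, so it stays [t].
Rule 2 applies to /u/ (between /t/ and /t/: in an unstressed syllable) → [ə].
/t/ (between /u/ and /u/) fails the environment for rule 3, so it stays [t].
/u/ meets the environment for rule 2 (in an unstressed syllable) → [ə].

[ˈwojrəwtətə]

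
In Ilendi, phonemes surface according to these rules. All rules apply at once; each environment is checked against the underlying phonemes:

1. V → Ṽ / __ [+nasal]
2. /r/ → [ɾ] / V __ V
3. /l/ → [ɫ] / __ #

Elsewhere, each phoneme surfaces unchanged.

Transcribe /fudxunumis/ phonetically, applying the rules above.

/f/ — not in any rule's target class → [f].
/u/ (between /f/ and /d/) fails the environment for rule 1, so it stays [u].
/d/ stays [d].
/x/ (between /d/ and /u/) is unaffected → [x].
/u/ (between /x/ and /n/) occurs before a nasal consonant → [ũ] by rule 1.
/n/ (between /u/ and /u/) is unaffected → [n].
/u/ (between /n/ and /m/) occurs before a nasal consonant → [ũ] by rule 1.
/m/ (between /u/ and /i/): no rule targets it → [m].
/i/ (between /m/ and /s/) fails the environment for rule 1, so it stays [i].
/s/ (word-final): no rule targets it → [s].

[fudxũnũmis]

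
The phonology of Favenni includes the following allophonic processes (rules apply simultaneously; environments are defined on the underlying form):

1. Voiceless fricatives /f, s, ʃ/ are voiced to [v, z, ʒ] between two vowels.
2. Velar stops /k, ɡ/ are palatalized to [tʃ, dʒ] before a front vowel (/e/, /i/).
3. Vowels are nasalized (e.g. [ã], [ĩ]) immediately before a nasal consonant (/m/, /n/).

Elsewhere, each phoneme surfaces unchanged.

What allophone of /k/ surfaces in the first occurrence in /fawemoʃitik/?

/k/ — word-final; rule 2 does not apply here → [k].

[k]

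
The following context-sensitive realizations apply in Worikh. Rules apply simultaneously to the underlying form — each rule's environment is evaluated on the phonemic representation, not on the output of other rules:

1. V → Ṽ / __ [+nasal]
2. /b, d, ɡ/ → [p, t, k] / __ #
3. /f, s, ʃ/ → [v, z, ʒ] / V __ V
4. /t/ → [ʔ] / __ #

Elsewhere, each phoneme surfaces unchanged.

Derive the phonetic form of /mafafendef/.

[mavavẽndef]

/m/ stays [m].
/a/ — between /m/ and /f/; rule 1 does not apply here → [a].
/f/ (between /a/ and /a/) occurs between two vowels → [v] by rule 3.
/a/ — between /f/ and /f/; rule 1 does not apply here → [a].
/f/ — between /a/ and /e/, between two vowels — surfaces as [v] (rule 3).
Rule 1 applies to /e/ (between /f/ and /n/: before a nasal consonant) → [ẽ].
/n/ stays [n].
/d/ — between /n/ and /e/; rule 2 does not apply here → [d].
/e/ (between /d/ and /f/) is in the target of rule 1 but the environment (before a nasal consonant) is not met → [e].
/f/ (word-final): rule 3 targets it, but not between two vowels → unchanged [f].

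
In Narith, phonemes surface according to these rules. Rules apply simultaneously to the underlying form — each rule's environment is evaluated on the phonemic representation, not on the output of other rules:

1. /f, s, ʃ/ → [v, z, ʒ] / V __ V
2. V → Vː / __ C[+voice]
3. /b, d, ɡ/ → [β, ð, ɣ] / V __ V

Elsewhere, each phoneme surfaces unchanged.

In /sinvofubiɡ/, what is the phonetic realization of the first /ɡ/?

[ɡ]

/ɡ/ (word-final) fails the environment for rule 3, so it stays [ɡ].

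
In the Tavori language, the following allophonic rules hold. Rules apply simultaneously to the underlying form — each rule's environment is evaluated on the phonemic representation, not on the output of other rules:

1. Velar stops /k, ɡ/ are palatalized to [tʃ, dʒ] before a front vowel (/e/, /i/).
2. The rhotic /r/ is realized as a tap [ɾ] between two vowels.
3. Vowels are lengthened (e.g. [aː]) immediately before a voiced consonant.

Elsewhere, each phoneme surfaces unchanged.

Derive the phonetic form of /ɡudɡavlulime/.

/ɡ/ (word-initial) is in the target of rule 1 but the environment (before a front vowel) is not met → [ɡ].
/u/ meets the environment for rule 3 (before a voiced consonant) → [uː].
/d/ — not in any rule's target class → [d].
/ɡ/ (between /d/ and /a/) is in the target of rule 1 but the environment (before a front vowel) is not met → [ɡ].
/a/ (between /ɡ/ and /v/) occurs before a voiced consonant → [aː] by rule 3.
/v/ (between /a/ and /l/) is unaffected → [v].
/l/ stays [l].
/u/ meets the environment for rule 3 (before a voiced consonant) → [uː].
/l/ — not in any rule's target class → [l].
/i/ (between /l/ and /m/) occurs before a voiced consonant → [iː] by rule 3.
/m/ (between /i/ and /e/) is unaffected → [m].
/e/ (word-final): rule 3 targets it, but not before a voiced consonant → unchanged [e].

[ɡuːdɡaːvluːliːme]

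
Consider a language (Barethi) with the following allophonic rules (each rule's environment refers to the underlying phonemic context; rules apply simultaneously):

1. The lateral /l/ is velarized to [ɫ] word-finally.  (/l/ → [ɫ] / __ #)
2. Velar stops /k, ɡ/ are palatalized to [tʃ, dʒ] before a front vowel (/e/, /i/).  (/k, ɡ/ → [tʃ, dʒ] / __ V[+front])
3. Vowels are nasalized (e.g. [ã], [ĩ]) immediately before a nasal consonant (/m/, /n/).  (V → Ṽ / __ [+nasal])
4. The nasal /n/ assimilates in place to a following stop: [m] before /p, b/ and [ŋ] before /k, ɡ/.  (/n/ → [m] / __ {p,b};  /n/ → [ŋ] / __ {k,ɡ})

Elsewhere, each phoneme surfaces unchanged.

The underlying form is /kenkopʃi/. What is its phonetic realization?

[tʃẽŋkopʃi]

/k/ — word-initial, before a front vowel — surfaces as [tʃ] (rule 2).
/e/ (between /k/ and /n/): before a nasal consonant, so rule 3 applies → [ẽ].
/n/ — between /e/ and /k/, before a labial or velar stop — surfaces as [ŋ] (rule 4).
/k/ (between /n/ and /o/): rule 2 targets it, but not before a front vowel → unchanged [k].
/o/ (between /k/ and /p/) is in the target of rule 3 but the environment (before a nasal consonant) is not met → [o].
/i/ — word-final; rule 3 does not apply here → [i].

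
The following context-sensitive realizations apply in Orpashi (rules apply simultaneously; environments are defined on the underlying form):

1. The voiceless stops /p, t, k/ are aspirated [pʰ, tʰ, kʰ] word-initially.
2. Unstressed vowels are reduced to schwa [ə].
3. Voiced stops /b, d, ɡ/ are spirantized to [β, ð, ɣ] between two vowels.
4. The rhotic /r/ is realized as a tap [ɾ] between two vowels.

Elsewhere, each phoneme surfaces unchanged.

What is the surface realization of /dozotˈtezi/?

/d/ (word-initial) is in the target of rule 3 but the environment (between two vowels) is not met → [d].
/o/ meets the environment for rule 2 (in an unstressed syllable) → [ə].
/o/ (between /z/ and /t/): in an unstressed syllable, so rule 2 applies → [ə].
/t/ — between /o/ and /t/; rule 1 does not apply here → [t].
/t/ (between /t/ and /e/) fails the environment for rule 1, so it stays [t].
/e/ (between /t/ and /z/) is in the target of rule 2 but the environment (in an unstressed syllable) is not met → [e].
/i/ meets the environment for rule 2 (in an unstressed syllable) → [ə].

[dəzətˈtezə]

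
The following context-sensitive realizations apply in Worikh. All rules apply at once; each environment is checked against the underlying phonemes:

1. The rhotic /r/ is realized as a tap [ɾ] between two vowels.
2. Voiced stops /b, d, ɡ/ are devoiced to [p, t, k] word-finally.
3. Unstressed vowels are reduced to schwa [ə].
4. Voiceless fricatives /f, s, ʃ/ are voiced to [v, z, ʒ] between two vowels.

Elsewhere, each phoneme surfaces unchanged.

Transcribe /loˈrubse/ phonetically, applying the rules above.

[ləˈɾubsə]

Rule 3 applies to /o/ (between /l/ and /r/: in an unstressed syllable) → [ə].
/r/ meets the environment for rule 1 (between two vowels) → [ɾ].
/u/ — between /r/ and /b/; rule 3 does not apply here → [u].
/b/ (between /u/ and /s/) fails the environment for rule 2, so it stays [b].
/s/ — between /b/ and /e/; rule 4 does not apply here → [s].
/e/ meets the environment for rule 3 (in an unstressed syllable) → [ə].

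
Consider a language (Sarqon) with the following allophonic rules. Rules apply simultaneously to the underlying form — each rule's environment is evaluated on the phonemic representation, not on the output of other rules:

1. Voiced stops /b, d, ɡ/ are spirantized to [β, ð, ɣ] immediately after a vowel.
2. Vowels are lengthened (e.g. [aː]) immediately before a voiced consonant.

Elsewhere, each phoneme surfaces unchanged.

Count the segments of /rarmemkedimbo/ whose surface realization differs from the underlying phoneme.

5

Segments that undergo a rule: /a/ → [aː] (rule 2); /e/ → [eː] (rule 2); /e/ → [eː] (rule 2); /d/ → [ð] (rule 1); /i/ → [iː] (rule 2).
All other segments surface unchanged.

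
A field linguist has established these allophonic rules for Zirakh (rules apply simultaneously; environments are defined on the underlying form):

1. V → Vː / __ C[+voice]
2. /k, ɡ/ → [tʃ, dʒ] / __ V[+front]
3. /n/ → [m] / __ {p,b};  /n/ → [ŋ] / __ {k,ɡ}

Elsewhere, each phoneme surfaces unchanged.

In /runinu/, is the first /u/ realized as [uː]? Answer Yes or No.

Yes

/u/ — between /r/ and /n/, before a voiced consonant — surfaces as [uː] (rule 1).
The actual realization is [uː], which matches [uː].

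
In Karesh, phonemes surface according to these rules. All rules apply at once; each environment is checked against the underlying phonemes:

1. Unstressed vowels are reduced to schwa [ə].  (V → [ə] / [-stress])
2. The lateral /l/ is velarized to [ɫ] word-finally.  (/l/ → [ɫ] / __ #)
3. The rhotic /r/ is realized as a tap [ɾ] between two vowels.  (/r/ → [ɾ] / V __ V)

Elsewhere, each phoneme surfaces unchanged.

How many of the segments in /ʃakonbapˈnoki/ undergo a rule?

4

Segments that undergo a rule: /a/ → [ə] (rule 1); /o/ → [ə] (rule 1); /a/ → [ə] (rule 1); /i/ → [ə] (rule 1).
All other segments surface unchanged.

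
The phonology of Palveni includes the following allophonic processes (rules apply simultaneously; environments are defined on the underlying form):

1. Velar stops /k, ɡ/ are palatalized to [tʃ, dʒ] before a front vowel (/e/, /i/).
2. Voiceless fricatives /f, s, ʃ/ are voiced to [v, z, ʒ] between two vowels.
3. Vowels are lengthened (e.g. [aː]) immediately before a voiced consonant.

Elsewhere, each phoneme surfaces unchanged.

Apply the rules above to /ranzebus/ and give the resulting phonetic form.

/a/ — between /r/ and /n/, before a voiced consonant — surfaces as [aː] (rule 3).
Rule 3 applies to /e/ (between /z/ and /b/: before a voiced consonant) → [eː].
/u/ (between /b/ and /s/) fails the environment for rule 3, so it stays [u].
/s/ — word-final; rule 2 does not apply here → [s].

[raːnzeːbus]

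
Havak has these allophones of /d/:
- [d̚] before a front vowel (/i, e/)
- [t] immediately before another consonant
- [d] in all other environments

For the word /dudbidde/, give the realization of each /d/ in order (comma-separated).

[d], [t], [t], [d̚]

Occurrence 1 (position 1): no conditioning environment matches → elsewhere allophone [d].
Occurrence 2 (position 3): immediately before another consonant → [t].
Occurrence 3 (position 6): immediately before another consonant → [t].
Occurrence 4 (position 7): before a front vowel (/i, e/) → [d̚].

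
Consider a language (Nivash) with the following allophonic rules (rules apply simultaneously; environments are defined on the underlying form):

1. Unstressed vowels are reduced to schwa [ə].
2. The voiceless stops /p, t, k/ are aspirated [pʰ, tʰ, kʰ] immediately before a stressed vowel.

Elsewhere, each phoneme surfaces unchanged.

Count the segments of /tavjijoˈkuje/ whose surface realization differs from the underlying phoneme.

5

Segments that undergo a rule: /a/ → [ə] (rule 1); /i/ → [ə] (rule 1); /o/ → [ə] (rule 1); /k/ → [kʰ] (rule 2); /e/ → [ə] (rule 1).
All other segments surface unchanged.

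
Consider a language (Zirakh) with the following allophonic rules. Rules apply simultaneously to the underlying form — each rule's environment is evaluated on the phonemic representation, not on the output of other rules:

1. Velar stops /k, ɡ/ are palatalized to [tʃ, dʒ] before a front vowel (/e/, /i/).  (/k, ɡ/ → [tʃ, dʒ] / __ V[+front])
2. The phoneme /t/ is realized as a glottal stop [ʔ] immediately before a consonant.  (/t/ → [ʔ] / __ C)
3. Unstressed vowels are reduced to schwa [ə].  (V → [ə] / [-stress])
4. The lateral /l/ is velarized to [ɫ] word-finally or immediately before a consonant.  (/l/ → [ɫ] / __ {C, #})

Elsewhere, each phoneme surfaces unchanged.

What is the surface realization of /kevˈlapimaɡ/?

[tʃəvˈlapəməɡ]

/k/ (word-initial) occurs before a front vowel → [tʃ] by rule 1.
/e/ (between /k/ and /v/): in an unstressed syllable, so rule 3 applies → [ə].
/v/ — not in any rule's target class → [v].
/l/ — between /v/ and /a/; rule 4 does not apply here → [l].
/a/ (between /l/ and /p/) fails the environment for rule 3, so it stays [a].
/p/ (between /a/ and /i/): no rule targets it → [p].
/i/ meets the environment for rule 3 (in an unstressed syllable) → [ə].
/m/ — not in any rule's target class → [m].
/a/ (between /m/ and /ɡ/) occurs in an unstressed syllable → [ə] by rule 3.
/ɡ/ (word-final): rule 1 targets it, but not before a front vowel → unchanged [ɡ].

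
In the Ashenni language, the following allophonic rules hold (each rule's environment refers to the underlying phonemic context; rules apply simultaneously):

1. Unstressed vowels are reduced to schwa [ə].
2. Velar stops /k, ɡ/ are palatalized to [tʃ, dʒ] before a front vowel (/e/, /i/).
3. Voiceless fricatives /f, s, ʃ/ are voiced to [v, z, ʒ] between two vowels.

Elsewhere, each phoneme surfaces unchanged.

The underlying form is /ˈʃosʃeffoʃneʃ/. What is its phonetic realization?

/ʃ/ — word-initial; rule 3 does not apply here → [ʃ].
/o/ (between /ʃ/ and /s/) fails the environment for rule 1, so it stays [o].
/s/ (between /o/ and /ʃ/) fails the environment for rule 3, so it stays [s].
/ʃ/ (between /s/ and /e/): rule 3 targets it, but not between two vowels → unchanged [ʃ].
/e/ (between /ʃ/ and /f/) occurs in an unstressed syllable → [ə] by rule 1.
/f/ (between /e/ and /f/) fails the environment for rule 3, so it stays [f].
/f/ (between /f/ and /o/): rule 3 targets it, but not between two vowels → unchanged [f].
/o/ — between /f/ and /ʃ/, in an unstressed syllable — surfaces as [ə] (rule 1).
/ʃ/ — between /o/ and /n/; rule 3 does not apply here → [ʃ].
/n/ — not in any rule's target class → [n].
/e/ (between /n/ and /ʃ/): in an unstressed syllable, so rule 1 applies → [ə].
/ʃ/ (word-final): rule 3 targets it, but not between two vowels → unchanged [ʃ].

[ˈʃosʃəffəʃnəʃ]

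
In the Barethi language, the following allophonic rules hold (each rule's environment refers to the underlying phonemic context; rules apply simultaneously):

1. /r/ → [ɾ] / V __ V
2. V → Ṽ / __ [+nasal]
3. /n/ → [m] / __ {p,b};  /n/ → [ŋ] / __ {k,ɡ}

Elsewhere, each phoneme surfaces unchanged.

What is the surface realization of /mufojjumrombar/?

/m/ (word-initial): no rule targets it → [m].
/u/ (between /m/ and /f/): rule 2 targets it, but not before a nasal consonant → unchanged [u].
/f/ (between /u/ and /o/) is unaffected → [f].
/o/ (between /f/ and /j/) fails the environment for rule 2, so it stays [o].
/j/ — not in any rule's target class → [j].
/j/ stays [j].
/u/ (between /j/ and /m/) occurs before a nasal consonant → [ũ] by rule 2.
/m/ — not in any rule's target class → [m].
/r/ (between /m/ and /o/) is in the target of rule 1 but the environment (between two vowels) is not met → [r].
/o/ meets the environment for rule 2 (before a nasal consonant) → [õ].
/m/ stays [m].
/b/ (between /m/ and /a/): no rule targets it → [b].
/a/ — between /b/ and /r/; rule 2 does not apply here → [a].
/r/ — word-final; rule 1 does not apply here → [r].

[mufojjũmrõmbar]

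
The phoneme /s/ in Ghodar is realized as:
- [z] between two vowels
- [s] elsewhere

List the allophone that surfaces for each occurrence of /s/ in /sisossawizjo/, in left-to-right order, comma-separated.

Occurrence 1 (position 1): no conditioning environment matches → elsewhere allophone [s].
Occurrence 2 (position 3): between two vowels → [z].
Occurrence 3 (position 5): no conditioning environment matches → elsewhere allophone [s].
Occurrence 4 (position 6): no conditioning environment matches → elsewhere allophone [s].

[s], [z], [s], [s]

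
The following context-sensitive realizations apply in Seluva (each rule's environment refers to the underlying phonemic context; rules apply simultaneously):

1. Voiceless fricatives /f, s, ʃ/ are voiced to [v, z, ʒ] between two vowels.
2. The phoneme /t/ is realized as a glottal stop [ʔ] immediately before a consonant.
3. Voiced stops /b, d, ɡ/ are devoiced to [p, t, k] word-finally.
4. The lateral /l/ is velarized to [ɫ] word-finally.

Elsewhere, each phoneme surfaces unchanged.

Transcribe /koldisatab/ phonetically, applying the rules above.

/k/ — not in any rule's target class → [k].
/o/ (between /k/ and /l/): no rule targets it → [o].
/l/ (between /o/ and /d/) is in the target of rule 4 but the environment (word-finally) is not met → [l].
/d/ (between /l/ and /i/) fails the environment for rule 3, so it stays [d].
/i/ (between /d/ and /s/) is unaffected → [i].
Rule 1 applies to /s/ (between /i/ and /a/: between two vowels) → [z].
/a/ — not in any rule's target class → [a].
/t/ (between /a/ and /a/): rule 2 targets it, but not immediately before a consonant → unchanged [t].
/a/ (between /t/ and /b/) is unaffected → [a].
/b/ (word-final) occurs word-finally → [p] by rule 3.

[koldizatap]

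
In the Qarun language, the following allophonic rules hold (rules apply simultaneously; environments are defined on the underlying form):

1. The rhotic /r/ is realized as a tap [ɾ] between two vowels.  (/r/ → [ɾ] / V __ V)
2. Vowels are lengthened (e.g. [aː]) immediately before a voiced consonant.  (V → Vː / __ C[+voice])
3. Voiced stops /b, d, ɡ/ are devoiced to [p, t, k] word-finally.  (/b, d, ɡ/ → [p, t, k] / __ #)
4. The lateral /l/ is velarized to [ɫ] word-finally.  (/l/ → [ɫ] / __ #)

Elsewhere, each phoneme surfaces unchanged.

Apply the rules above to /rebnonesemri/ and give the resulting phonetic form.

/r/ (word-initial): rule 1 targets it, but not between two vowels → unchanged [r].
/e/ meets the environment for rule 2 (before a voiced consonant) → [eː].
/b/ (between /e/ and /n/) fails the environment for rule 3, so it stays [b].
/n/ — not in any rule's target class → [n].
/o/ — between /n/ and /n/, before a voiced consonant — surfaces as [oː] (rule 2).
/n/ (between /o/ and /e/): no rule targets it → [n].
/e/ (between /n/ and /s/) fails the environment for rule 2, so it stays [e].
/s/ (between /e/ and /e/) is unaffected → [s].
/e/ meets the environment for rule 2 (before a voiced consonant) → [eː].
/m/ (between /e/ and /r/) is unaffected → [m].
/r/ (between /m/ and /i/) fails the environment for rule 1, so it stays [r].
/i/ — word-final; rule 2 does not apply here → [i].

[reːbnoːneseːmri]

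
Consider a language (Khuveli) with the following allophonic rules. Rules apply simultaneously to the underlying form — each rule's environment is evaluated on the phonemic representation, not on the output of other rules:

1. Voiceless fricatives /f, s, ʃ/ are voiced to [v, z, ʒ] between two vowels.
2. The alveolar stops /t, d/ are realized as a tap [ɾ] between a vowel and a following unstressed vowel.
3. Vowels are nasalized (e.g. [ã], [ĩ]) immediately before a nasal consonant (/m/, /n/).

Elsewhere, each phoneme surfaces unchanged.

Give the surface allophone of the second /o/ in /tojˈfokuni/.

/o/ (between /f/ and /k/) is in the target of rule 3 but the environment (before a nasal consonant) is not met → [o].

[o]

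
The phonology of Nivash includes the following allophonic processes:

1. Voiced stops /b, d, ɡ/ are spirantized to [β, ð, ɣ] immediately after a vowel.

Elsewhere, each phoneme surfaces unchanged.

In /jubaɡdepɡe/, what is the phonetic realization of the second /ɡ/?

[ɡ]

/ɡ/ (between /p/ and /e/) is in the target of rule 1 but the environment (immediately after a vowel) is not met → [ɡ].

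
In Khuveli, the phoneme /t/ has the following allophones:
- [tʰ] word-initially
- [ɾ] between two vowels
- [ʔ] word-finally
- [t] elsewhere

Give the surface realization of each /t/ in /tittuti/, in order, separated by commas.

Occurrence 1 (position 1): word-initially → [tʰ].
Occurrence 2 (position 3): no conditioning environment matches → elsewhere allophone [t].
Occurrence 3 (position 4): no conditioning environment matches → elsewhere allophone [t].
Occurrence 4 (position 6): between two vowels → [ɾ].

[tʰ], [t], [t], [ɾ]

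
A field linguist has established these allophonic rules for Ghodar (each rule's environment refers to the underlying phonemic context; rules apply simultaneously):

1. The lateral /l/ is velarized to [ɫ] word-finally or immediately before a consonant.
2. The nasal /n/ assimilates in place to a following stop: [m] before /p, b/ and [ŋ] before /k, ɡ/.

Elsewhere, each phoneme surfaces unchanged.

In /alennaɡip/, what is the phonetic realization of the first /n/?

/n/ — between /e/ and /n/; rule 2 does not apply here → [n].

[n]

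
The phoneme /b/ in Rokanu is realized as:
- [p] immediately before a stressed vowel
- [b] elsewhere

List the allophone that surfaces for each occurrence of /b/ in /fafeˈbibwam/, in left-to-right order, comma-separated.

Occurrence 1 (position 5): immediately before a stressed vowel → [p].
Occurrence 2 (position 7): no conditioning environment matches → elsewhere allophone [b].

[p], [b]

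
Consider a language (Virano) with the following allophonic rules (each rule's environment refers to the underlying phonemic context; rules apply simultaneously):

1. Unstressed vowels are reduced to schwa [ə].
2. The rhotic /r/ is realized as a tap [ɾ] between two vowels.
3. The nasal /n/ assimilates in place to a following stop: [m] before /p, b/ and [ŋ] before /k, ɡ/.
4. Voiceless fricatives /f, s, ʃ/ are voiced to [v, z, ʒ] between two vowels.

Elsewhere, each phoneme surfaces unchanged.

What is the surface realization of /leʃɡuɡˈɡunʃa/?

[ləʃɡəɡˈɡunʃə]

/l/ (word-initial): no rule targets it → [l].
Rule 1 applies to /e/ (between /l/ and /ʃ/: in an unstressed syllable) → [ə].
/ʃ/ (between /e/ and /ɡ/) fails the environment for rule 4, so it stays [ʃ].
/ɡ/ (between /ʃ/ and /u/) is unaffected → [ɡ].
Rule 1 applies to /u/ (between /ɡ/ and /ɡ/: in an unstressed syllable) → [ə].
/ɡ/ (between /u/ and /ɡ/) is unaffected → [ɡ].
/ɡ/ (between /ɡ/ and /u/) is unaffected → [ɡ].
/u/ — between /ɡ/ and /n/; rule 1 does not apply here → [u].
/n/ (between /u/ and /ʃ/): rule 3 targets it, but not before a labial or velar stop → unchanged [n].
/ʃ/ — between /n/ and /a/; rule 4 does not apply here → [ʃ].
/a/ (word-final) occurs in an unstressed syllable → [ə] by rule 1.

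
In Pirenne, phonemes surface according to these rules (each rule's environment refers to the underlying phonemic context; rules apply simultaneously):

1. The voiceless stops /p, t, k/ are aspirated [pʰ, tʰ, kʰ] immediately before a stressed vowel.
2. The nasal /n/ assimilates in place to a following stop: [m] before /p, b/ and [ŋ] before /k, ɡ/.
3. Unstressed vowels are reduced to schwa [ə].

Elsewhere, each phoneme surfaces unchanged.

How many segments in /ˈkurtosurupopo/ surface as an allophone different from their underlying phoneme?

6

Segments that undergo a rule: /k/ → [kʰ] (rule 1); /o/ → [ə] (rule 3); /u/ → [ə] (rule 3); /u/ → [ə] (rule 3); /o/ → [ə] (rule 3); /o/ → [ə] (rule 3).
All other segments surface unchanged.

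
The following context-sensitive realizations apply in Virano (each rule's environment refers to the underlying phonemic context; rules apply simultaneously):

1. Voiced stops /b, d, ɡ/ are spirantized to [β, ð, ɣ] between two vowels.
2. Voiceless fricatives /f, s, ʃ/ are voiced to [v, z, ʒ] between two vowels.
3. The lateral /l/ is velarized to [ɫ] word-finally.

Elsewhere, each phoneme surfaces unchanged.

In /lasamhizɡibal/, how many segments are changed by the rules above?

3

Segments that undergo a rule: /s/ → [z] (rule 2); /b/ → [β] (rule 1); /l/ → [ɫ] (rule 3).
All other segments surface unchanged.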